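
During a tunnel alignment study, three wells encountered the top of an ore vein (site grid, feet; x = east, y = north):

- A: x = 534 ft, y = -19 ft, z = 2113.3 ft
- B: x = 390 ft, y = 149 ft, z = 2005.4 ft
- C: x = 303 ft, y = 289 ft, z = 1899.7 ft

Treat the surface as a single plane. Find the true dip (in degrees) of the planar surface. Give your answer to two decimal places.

49.13°

Two edge vectors: A→B = (-144, 168, -107.9), A→C = (-231, 308, -213.6).
Normal n = (A→B) × (A→C) = (-2651.6, -5833.5, -5544).
So ∂z/∂x = −n_x/n_z = −0.47828 and ∂z/∂y = −n_y/n_z = −1.05222.
Gradient magnitude |∇z| = √(a² + b²) = √(0.22875 + 1.10716) = 1.15582.
True dip = arctan(1.15582) = 49.13°, dipping toward NNE (azimuth ≈ 024°).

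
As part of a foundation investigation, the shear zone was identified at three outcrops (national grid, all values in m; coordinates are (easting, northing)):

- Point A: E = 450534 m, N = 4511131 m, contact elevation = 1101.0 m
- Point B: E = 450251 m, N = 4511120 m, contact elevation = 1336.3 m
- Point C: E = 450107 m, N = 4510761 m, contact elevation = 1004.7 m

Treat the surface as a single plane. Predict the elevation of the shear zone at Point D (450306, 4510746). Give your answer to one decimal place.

Two edge vectors: Point A→Point B = (-283, -11, 235.3), Point A→Point C = (-427, -370, -96.3).
Normal n = (Point A→Point B) × (Point A→Point C) = (88120.3, -127726, 100013).
So ∂z/∂E = −n_x/n_z = −0.881088459 and ∂z/∂N = −n_y/n_z = 1.277093978.
Intercept c from Point A: 1101 + 396960.31 − 5761138.23 = −5363076.93.
At (450306, 4510746): z = −396759.4 + 5760646.6 − 5363076.93 = 810.2 m.

810.2 m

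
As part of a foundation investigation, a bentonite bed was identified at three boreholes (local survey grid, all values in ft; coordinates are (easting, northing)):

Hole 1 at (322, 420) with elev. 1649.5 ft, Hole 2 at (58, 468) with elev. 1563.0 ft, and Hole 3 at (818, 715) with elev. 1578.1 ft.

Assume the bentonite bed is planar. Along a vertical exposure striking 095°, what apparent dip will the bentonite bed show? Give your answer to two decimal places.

15.07°

Two edge vectors: Hole 1→Hole 2 = (-264, 48, -86.5), Hole 1→Hole 3 = (496, 295, -71.4).
Normal n = (Hole 1→Hole 2) × (Hole 1→Hole 3) = (22090.3, -61753.6, -101688).
So ∂z/∂E = −n_x/n_z = 0.21724 and ∂z/∂N = −n_y/n_z = −0.60729.
Unit vector along 095° is (sin 95°, cos 95°) = (0.9962, -0.0872).
Slope in that direction = a·(0.9962) + b·(-0.0872) = 0.26934.
Apparent dip = arctan|0.26934| = 15.07° (true dip is 32.8°, so apparent ≤ true as expected).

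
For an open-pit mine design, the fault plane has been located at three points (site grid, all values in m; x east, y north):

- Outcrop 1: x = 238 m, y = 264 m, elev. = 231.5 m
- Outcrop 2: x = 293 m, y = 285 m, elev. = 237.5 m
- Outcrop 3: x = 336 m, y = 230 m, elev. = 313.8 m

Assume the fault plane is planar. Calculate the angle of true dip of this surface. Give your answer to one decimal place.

48.2°

Let the plane be z = a·x + b·y + c.
Outcrop 2−Outcrop 1: 55a + 21b = 6;  Outcrop 3−Outcrop 1: 98a − 34b = 82.3.
Solving gives a = 0.49193, b = −1.00267.
Gradient magnitude |∇z| = √(a² + b²) = √(0.24199 + 1.00535) = 1.11685.
True dip = arctan(1.11685) = 48.2°, dipping toward NNW (azimuth ≈ 334°).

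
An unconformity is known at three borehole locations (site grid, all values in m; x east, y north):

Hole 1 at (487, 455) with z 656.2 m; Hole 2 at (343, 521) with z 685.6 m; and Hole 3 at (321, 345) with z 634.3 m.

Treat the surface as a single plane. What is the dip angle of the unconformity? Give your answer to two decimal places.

17.07°

Let the plane be z = a·x + b·y + c.
Hole 2−Hole 1: −144a + 66b = 29.4;  Hole 3−Hole 1: −166a − 110b = −21.9.
Solving gives a = −0.06675, b = 0.29982.
Gradient magnitude |∇z| = √(a² + b²) = √(0.00446 + 0.08989) = 0.30716.
True dip = arctan(0.30716) = 17.07°, dipping toward SSE (azimuth ≈ 167°).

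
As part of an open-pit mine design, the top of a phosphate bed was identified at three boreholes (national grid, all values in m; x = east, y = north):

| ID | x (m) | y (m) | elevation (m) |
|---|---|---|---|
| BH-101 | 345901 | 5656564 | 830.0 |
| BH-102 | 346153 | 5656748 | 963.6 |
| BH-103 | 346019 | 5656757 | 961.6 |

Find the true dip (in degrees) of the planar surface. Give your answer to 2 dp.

Two edge vectors: BH-101→BH-102 = (252, 184, 133.6), BH-101→BH-103 = (118, 193, 131.6).
Normal n = (BH-101→BH-102) × (BH-101→BH-103) = (-1570.4, -17398.4, 26924).
So ∂z/∂x = −n_x/n_z = 0.05833 and ∂z/∂y = −n_y/n_z = 0.64620.
Gradient magnitude |∇z| = √(a² + b²) = √(0.00340 + 0.41758) = 0.64883.
True dip = arctan(0.64883) = 32.98°, dipping toward S (azimuth ≈ 185°).

32.98°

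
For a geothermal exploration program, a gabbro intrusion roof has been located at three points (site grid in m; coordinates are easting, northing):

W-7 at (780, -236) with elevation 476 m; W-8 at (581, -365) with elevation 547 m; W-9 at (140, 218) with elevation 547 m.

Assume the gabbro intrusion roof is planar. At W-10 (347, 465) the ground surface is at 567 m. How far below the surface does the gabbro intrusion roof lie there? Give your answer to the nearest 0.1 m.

114.3 m

Let the plane be z = a·easting + b·northing + c.
W-8−W-7: −199a − 129b = 71;  W-9−W-7: −640a + 454b = 71.
Solving gives a = −0.23940, b = −0.18109.
Then c = 476 − a·780 − b·-236 = 619.99.
At (347, 465): z_contact = −83.07 − 84.21 + 619.99 = 452.72 m.
Depth below ground = 567 − 452.72 = 114.3 m.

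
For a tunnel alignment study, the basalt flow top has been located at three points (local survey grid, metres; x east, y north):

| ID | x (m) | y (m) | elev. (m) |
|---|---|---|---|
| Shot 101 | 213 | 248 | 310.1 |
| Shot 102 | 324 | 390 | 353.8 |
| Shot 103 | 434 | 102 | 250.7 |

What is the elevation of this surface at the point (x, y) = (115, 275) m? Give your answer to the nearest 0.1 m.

Let the plane be z = a·x + b·y + c.
Shot 102−Shot 101: 111a + 142b = 43.7;  Shot 103−Shot 101: 221a − 146b = −59.4.
Solving gives a = −0.04317, b = 0.34150.
Then c = 310.1 − a·213 − b·248 = 234.61.
At (115, 275): z = −5.0 + 93.9 + 234.61 = 323.6 m.

323.6 m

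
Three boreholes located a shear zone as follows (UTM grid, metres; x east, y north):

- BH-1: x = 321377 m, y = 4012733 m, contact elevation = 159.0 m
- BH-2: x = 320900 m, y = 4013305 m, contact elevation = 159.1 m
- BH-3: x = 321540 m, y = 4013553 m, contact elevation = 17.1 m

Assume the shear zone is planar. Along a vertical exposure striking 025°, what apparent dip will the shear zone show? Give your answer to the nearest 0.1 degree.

Two edge vectors: BH-1→BH-2 = (-477, 572, 0.1), BH-1→BH-3 = (163, 820, -141.9).
Normal n = (BH-1→BH-2) × (BH-1→BH-3) = (-81248.8, -67670, -484376).
So ∂z/∂x = −n_x/n_z = −0.16774 and ∂z/∂y = −n_y/n_z = −0.13971.
Unit vector along 025° is (sin 25°, cos 25°) = (0.4226, 0.9063).
Slope in that direction = a·(0.4226) + b·(0.9063) = −0.19751.
Apparent dip = arctan|0.19751| = 11.2° (true dip is 12.3°, so apparent ≤ true as expected).

11.2°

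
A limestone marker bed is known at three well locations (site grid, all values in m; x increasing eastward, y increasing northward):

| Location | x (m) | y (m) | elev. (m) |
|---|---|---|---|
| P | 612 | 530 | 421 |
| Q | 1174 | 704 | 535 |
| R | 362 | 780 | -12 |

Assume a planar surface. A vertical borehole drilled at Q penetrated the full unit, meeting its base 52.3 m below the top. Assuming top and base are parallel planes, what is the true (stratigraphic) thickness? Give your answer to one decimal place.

Two edge vectors: P→Q = (562, 174, 114), P→R = (-250, 250, -433).
Normal n = (P→Q) × (P→R) = (-103842, 214846, 184000).
So ∂z/∂x = −n_x/n_z = 0.56436 and ∂z/∂y = −n_y/n_z = −1.16764.
|∇z| = √(a²+b²) = 1.29688, so dip δ = arctan(1.29688) = 52.36°.
True thickness = vertical thickness × cos δ = 52.3 × cos 52.36° = 31.9 m.

31.9 m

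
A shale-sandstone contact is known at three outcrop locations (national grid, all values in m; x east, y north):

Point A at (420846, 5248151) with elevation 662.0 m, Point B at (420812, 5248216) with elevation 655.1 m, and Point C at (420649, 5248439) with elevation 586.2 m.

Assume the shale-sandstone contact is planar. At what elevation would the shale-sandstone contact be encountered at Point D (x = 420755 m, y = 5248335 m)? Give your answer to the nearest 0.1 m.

Two edge vectors: Point A→Point B = (-34, 65, -6.9), Point A→Point C = (-197, 288, -75.8).
Normal n = (Point A→Point B) × (Point A→Point C) = (-2939.8, -1217.9, 3013).
So ∂z/∂x = −n_x/n_z = 0.975705277 and ∂z/∂y = −n_y/n_z = 0.404215068.
Intercept c from Point A: 662 − 410621.66 − 2121381.71 = −2531341.38.
At (420755, 5248335): z = 410532.9 + 2121456.1 − 2531341.38 = 647.6 m.

647.6 m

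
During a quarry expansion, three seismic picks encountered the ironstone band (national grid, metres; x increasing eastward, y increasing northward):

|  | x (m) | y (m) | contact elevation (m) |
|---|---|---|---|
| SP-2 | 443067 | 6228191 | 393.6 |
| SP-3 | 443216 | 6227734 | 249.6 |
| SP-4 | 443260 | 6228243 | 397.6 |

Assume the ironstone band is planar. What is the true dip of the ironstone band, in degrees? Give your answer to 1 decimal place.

16.8°

Let the plane be z = a·x + b·y + c.
SP-3−SP-2: 149a − 457b = −144;  SP-4−SP-2: 193a + 52b = 4.
Solving gives a = −0.05899, b = 0.29587.
Gradient magnitude |∇z| = √(a² + b²) = √(0.00348 + 0.08754) = 0.30169.
True dip = arctan(0.30169) = 16.8°, dipping toward SSE (azimuth ≈ 169°).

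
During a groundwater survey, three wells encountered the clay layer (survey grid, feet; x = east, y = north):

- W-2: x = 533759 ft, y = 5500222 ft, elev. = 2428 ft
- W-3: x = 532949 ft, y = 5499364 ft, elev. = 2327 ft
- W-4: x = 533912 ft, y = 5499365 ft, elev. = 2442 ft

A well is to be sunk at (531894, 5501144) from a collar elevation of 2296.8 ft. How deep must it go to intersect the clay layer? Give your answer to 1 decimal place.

Let the plane be z = a·x + b·y + c.
W-3−W-2: −810a − 858b = −101;  W-4−W-2: 153a − 857b = 14.
Solving gives a = 0.119413310, b = 0.004982773.
Then c = 2428 − a·533759 − b·5500222 = −88716.29.
At (531894, 5501144): z_contact = 63515.22 + 27410.95 − 88716.29 = 2209.89 ft.
Depth below ground = 2296.8 − 2209.89 = 86.9 ft.

86.9 ft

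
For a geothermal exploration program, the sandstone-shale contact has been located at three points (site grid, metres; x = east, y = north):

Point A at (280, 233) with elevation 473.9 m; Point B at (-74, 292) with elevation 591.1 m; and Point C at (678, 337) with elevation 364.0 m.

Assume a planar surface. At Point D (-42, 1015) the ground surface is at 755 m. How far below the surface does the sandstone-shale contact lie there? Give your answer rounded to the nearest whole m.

Let the plane be z = a·x + b·y + c.
Point B−Point A: −354a + 59b = 117.2;  Point C−Point A: 398a + 104b = −109.9.
Solving gives a = −0.30968, b = 0.12838.
Then c = 473.9 − a·280 − b·233 = 530.70.
At (-42, 1015): z_contact = 13.0 + 130.3 + 530.70 = 674.0 m.
Depth below ground = 755 − 674.0 = 81 m.

81 m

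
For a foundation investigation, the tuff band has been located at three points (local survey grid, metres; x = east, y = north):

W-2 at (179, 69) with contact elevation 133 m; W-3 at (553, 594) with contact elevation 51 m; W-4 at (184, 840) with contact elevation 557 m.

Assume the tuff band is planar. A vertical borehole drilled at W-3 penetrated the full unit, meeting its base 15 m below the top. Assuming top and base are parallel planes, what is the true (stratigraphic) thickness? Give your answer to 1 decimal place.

Two edge vectors: W-2→W-3 = (374, 525, -82), W-2→W-4 = (5, 771, 424).
Normal n = (W-2→W-3) × (W-2→W-4) = (285822, -158986, 285729).
So ∂z/∂x = −n_x/n_z = −1.00033 and ∂z/∂y = −n_y/n_z = 0.55642.
|∇z| = √(a²+b²) = 1.14466, so dip δ = arctan(1.14466) = 48.86°.
True thickness = vertical thickness × cos δ = 15 × cos 48.86° = 9.9 m.

9.9 m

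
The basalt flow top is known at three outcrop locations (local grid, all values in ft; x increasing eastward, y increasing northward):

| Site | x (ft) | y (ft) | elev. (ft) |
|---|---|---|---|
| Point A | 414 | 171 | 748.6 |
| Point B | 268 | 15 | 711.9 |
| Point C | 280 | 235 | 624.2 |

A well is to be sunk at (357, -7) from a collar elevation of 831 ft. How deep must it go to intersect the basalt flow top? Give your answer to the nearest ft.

Two edge vectors: Point A→Point B = (-146, -156, -36.7), Point A→Point C = (-134, 64, -124.4).
Normal n = (Point A→Point B) × (Point A→Point C) = (21755.2, -13244.6, -30248).
So ∂z/∂x = −n_x/n_z = 0.71923 and ∂z/∂y = −n_y/n_z = −0.43787.
Intercept c from Point A: 748.6 − 297.76 + 74.88 = 525.71.
At (357, -7): z_contact = 256.8 + 3.1 + 525.71 = 785.5 ft.
Depth below ground = 831 − 785.5 = 45 ft.

45 ft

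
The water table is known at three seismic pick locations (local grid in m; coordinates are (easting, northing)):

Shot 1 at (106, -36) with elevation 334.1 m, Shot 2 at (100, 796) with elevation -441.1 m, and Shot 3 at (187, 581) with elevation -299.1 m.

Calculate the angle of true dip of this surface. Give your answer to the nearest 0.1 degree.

Two edge vectors: Shot 1→Shot 2 = (-6, 832, -775.2), Shot 1→Shot 3 = (81, 617, -633.2).
Normal n = (Shot 1→Shot 2) × (Shot 1→Shot 3) = (-48524, -66590.4, -71094).
So ∂z/∂E = −n_x/n_z = −0.68253 and ∂z/∂N = −n_y/n_z = −0.93665.
Gradient magnitude |∇z| = √(a² + b²) = √(0.46585 + 0.87732) = 1.15895.
True dip = arctan(1.15895) = 49.2°, dipping toward NE (azimuth ≈ 036°).

49.2°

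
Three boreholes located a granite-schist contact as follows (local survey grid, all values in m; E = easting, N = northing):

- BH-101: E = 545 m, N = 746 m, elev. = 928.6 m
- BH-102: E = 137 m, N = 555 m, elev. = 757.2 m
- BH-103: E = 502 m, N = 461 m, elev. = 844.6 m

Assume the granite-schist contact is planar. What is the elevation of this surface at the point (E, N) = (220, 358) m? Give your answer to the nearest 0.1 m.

733.4 m

Two edge vectors: BH-101→BH-102 = (-408, -191, -171.4), BH-101→BH-103 = (-43, -285, -84).
Normal n = (BH-101→BH-102) × (BH-101→BH-103) = (-32805, -26901.8, 108067).
So ∂z/∂E = −n_x/n_z = 0.30356 and ∂z/∂N = −n_y/n_z = 0.24894.
Intercept c from BH-101: 928.6 − 165.44 − 185.71 = 577.45.
At (220, 358): z = 66.8 + 89.1 + 577.45 = 733.4 m.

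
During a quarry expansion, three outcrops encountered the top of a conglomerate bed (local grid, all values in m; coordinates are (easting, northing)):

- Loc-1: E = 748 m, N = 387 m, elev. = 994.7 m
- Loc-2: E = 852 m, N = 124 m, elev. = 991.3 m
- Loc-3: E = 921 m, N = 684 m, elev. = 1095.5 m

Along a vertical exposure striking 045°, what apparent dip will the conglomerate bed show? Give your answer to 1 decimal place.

18.7°

Two edge vectors: Loc-1→Loc-2 = (104, -263, -3.4), Loc-1→Loc-3 = (173, 297, 100.8).
Normal n = (Loc-1→Loc-2) × (Loc-1→Loc-3) = (-25500.6, -11071.4, 76387).
So ∂z/∂E = −n_x/n_z = 0.33383 and ∂z/∂N = −n_y/n_z = 0.14494.
Unit vector along 045° is (sin 45°, cos 45°) = (0.7071, 0.7071).
Slope in that direction = a·(0.7071) + b·(0.7071) = 0.33854.
Apparent dip = arctan|0.33854| = 18.7° (true dip is 20.0°, so apparent ≤ true as expected).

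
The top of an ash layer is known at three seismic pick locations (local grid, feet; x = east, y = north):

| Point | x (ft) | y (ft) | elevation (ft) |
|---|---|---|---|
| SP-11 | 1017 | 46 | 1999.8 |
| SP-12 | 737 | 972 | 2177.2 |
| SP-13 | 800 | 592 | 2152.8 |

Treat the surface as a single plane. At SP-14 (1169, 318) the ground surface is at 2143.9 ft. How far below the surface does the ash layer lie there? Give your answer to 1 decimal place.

310.4 ft

Two edge vectors: SP-11→SP-12 = (-280, 926, 177.4), SP-11→SP-13 = (-217, 546, 153).
Normal n = (SP-11→SP-12) × (SP-11→SP-13) = (44817.6, 4344.2, 48062).
So ∂z/∂x = −n_x/n_z = −0.932496 and ∂z/∂y = −n_y/n_z = −0.090387.
Intercept c from SP-11: 1999.8 + 948.35 + 4.16 = 2952.31.
At (1169, 318): z_contact = −1090.09 − 28.74 + 2952.31 = 1833.48 ft.
Depth below ground = 2143.9 − 1833.48 = 310.4 ft.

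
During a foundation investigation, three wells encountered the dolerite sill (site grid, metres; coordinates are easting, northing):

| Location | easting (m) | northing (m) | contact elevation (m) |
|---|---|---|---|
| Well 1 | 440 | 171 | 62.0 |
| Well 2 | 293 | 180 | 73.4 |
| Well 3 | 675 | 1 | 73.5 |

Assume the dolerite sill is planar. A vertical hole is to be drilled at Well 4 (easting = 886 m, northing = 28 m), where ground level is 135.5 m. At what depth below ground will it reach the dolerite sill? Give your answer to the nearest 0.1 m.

Two edge vectors: Well 1→Well 2 = (-147, 9, 11.4), Well 1→Well 3 = (235, -170, 11.5).
Normal n = (Well 1→Well 2) × (Well 1→Well 3) = (2041.5, 4369.5, 22875).
So ∂z/∂easting = −n_x/n_z = −0.08925 and ∂z/∂northing = −n_y/n_z = −0.19102.
Intercept c from Well 1: 62 + 39.27 + 32.66 = 133.93.
At (886, 28): z_contact = −79.07 − 5.35 + 133.93 = 49.51 m.
Depth below ground = 135.5 − 49.51 = 86.0 m.

86.0 m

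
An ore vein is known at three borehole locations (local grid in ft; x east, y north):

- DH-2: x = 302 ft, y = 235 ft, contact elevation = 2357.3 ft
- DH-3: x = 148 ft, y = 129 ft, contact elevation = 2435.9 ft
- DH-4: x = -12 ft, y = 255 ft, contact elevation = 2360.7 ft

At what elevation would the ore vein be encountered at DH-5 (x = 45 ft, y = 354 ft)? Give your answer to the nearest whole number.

Two edge vectors: DH-2→DH-3 = (-154, -106, 78.6), DH-2→DH-4 = (-314, 20, 3.4).
Normal n = (DH-2→DH-3) × (DH-2→DH-4) = (-1932.4, -24156.8, -36364).
So ∂z/∂x = −n_x/n_z = −0.05314 and ∂z/∂y = −n_y/n_z = −0.66431.
Intercept c from DH-2: 2357.3 + 16.05 + 156.11 = 2529.46.
At (45, 354): z = −2.4 − 235.2 + 2529.46 = 2291.9 ft.

2292 ft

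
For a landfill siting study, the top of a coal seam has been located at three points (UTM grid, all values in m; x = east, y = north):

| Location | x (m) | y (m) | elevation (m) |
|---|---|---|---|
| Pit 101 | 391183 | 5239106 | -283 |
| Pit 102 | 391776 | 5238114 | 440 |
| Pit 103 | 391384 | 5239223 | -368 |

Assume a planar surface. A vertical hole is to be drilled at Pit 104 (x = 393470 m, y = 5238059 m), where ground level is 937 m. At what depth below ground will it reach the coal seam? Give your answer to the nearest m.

Let the plane be z = a·x + b·y + c.
Pit 102−Pit 101: 593a − 992b = 723;  Pit 103−Pit 101: 201a + 117b = −85.
Solving gives a = 0.00100829, b = −0.72822791.
Then c = -283 − a·391183 − b·5239106 = 3814585.79.
At (393470, 5238059): z_contact = 396.7 − 3814500.8 + 3814585.79 = 481.8 m.
Depth below ground = 937 − 481.8 = 455 m.

455 m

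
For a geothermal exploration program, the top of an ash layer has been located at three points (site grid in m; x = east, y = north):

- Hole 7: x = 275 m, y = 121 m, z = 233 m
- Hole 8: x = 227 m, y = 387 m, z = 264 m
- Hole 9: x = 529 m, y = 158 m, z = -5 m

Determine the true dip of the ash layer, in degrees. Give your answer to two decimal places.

42.95°

Two edge vectors: Hole 7→Hole 8 = (-48, 266, 31), Hole 7→Hole 9 = (254, 37, -238).
Normal n = (Hole 7→Hole 8) × (Hole 7→Hole 9) = (-64455, -3550, -69340).
So ∂z/∂x = −n_x/n_z = −0.92955 and ∂z/∂y = −n_y/n_z = −0.05120.
Gradient magnitude |∇z| = √(a² + b²) = √(0.86406 + 0.00262) = 0.93096.
True dip = arctan(0.93096) = 42.95°, dipping toward E (azimuth ≈ 087°).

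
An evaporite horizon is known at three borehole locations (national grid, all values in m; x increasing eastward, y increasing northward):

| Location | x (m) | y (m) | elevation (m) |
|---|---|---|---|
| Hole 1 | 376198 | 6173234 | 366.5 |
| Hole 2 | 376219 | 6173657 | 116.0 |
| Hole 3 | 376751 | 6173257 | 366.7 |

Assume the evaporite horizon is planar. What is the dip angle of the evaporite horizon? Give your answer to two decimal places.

Let the plane be z = a·x + b·y + c.
Hole 2−Hole 1: 21a + 423b = −250.5;  Hole 3−Hole 1: 553a + 23b = 0.2.
Solving gives a = 0.02504, b = −0.59344.
Gradient magnitude |∇z| = √(a² + b²) = √(0.00063 + 0.35217) = 0.59397.
True dip = arctan(0.59397) = 30.71°, dipping toward N (azimuth ≈ 358°).

30.71°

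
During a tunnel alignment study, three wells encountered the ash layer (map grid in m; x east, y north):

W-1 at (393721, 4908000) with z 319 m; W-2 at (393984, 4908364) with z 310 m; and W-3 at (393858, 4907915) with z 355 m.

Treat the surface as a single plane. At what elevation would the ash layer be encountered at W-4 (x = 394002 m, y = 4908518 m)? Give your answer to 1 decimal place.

290.3 m

Let the plane be z = a·x + b·y + c.
W-2−W-1: 263a + 364b = −9;  W-3−W-1: 137a − 85b = 36.
Solving gives a = 0.170845852, b = −0.148166097.
Then c = 319 − a·393721 − b·4908000 = 660252.60.
At (394002, 4908518): z = 67313.6 − 727276.0 + 660252.60 = 290.3 m.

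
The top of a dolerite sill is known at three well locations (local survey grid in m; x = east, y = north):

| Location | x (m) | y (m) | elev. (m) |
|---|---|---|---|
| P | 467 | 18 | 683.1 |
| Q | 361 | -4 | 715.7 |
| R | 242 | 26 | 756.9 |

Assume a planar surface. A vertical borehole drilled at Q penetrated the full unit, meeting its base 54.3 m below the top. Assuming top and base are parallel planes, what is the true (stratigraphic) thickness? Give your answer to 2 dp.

Two edge vectors: P→Q = (-106, -22, 32.6), P→R = (-225, 8, 73.8).
Normal n = (P→Q) × (P→R) = (-1884.4, 487.8, -5798).
So ∂z/∂x = −n_x/n_z = −0.32501 and ∂z/∂y = −n_y/n_z = 0.08413.
|∇z| = √(a²+b²) = 0.33572, so dip δ = arctan(0.33572) = 18.56°.
True thickness = vertical thickness × cos δ = 54.3 × cos 18.56° = 51.48 m.

51.48 m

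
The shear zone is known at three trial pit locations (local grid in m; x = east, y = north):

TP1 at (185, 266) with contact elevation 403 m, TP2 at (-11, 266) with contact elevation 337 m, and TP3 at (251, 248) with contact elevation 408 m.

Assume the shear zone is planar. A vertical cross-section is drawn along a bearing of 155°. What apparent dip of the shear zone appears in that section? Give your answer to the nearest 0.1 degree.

Let the plane be z = a·x + b·y + c.
TP2−TP1: −196a + 0b = −66;  TP3−TP1: 66a − 18b = 5.
Solving gives a = 0.33673, b = 0.95692.
Unit vector along 155° is (sin 155°, cos 155°) = (0.4226, -0.9063).
Slope in that direction = a·(0.4226) + b·(-0.9063) = −0.72495.
Apparent dip = arctan|0.72495| = 35.9° (true dip is 45.4°, so apparent ≤ true as expected).

35.9°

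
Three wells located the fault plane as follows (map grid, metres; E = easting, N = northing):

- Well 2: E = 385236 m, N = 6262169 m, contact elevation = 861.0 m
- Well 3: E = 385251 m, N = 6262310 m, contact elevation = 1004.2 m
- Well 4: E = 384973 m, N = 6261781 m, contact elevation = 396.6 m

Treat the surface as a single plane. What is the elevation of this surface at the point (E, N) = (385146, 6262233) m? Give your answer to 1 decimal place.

895.3 m

Let the plane be z = a·E + b·N + c.
Well 3−Well 2: 15a + 141b = 143.2;  Well 4−Well 2: −263a − 388b = −464.4.
Solving gives a = 0.317269616, b = 0.981850750.
Then c = 861 − a·385236 − b·6262169 = −6269878.01.
At (385146, 6262233): z = 122195.1 + 6148578.2 − 6269878.01 = 895.3 m.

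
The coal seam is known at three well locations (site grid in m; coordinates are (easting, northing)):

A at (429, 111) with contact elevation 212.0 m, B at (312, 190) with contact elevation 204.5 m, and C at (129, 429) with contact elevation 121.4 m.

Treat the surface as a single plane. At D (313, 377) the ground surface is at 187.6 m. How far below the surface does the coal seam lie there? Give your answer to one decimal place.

Let the plane be z = a·E + b·N + c.
B−A: −117a + 79b = −7.5;  C−A: −300a + 318b = −90.6.
Solving gives a = −0.35335, b = −0.61826.
Then c = 212 − a·429 − b·111 = 432.22.
At (313, 377): z_contact = −110.60 − 233.08 + 432.22 = 88.53 m.
Depth below ground = 187.6 − 88.53 = 99.1 m.

99.1 m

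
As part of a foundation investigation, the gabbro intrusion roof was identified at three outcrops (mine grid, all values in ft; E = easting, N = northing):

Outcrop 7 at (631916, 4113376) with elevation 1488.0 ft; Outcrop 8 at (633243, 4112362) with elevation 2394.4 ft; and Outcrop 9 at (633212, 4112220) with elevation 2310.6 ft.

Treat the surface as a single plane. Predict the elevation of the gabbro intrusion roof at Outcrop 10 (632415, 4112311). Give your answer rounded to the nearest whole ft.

1570 ft

Two edge vectors: Outcrop 7→Outcrop 8 = (1327, -1014, 906.4), Outcrop 7→Outcrop 9 = (1296, -1156, 822.6).
Normal n = (Outcrop 7→Outcrop 8) × (Outcrop 7→Outcrop 9) = (213682, 83104.2, -219868).
So ∂z/∂E = −n_x/n_z = 0.97186494 and ∂z/∂N = −n_y/n_z = 0.37797315.
Intercept c from Outcrop 7: 1488 − 614137.00 − 1554745.67 = −2167394.68.
At (632415, 4112311): z = 614622.0 + 1554343.1 − 2167394.68 = 1570.4 ft.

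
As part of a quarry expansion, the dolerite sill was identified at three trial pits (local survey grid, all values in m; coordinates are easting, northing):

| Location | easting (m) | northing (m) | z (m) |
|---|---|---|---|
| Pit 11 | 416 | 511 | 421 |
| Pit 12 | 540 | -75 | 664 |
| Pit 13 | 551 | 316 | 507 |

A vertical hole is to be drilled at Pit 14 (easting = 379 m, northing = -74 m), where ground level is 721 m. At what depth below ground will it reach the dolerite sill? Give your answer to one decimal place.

Let the plane be z = a·easting + b·northing + c.
Pit 12−Pit 11: 124a − 586b = 243;  Pit 13−Pit 11: 135a − 195b = 86.
Solving gives a = 0.05482, b = −0.40308.
Then c = 421 − a·416 − b·511 = 604.17.
At (379, -74): z_contact = 20.77 + 29.83 + 604.17 = 654.77 m.
Depth below ground = 721 − 654.77 = 66.2 m.

66.2 m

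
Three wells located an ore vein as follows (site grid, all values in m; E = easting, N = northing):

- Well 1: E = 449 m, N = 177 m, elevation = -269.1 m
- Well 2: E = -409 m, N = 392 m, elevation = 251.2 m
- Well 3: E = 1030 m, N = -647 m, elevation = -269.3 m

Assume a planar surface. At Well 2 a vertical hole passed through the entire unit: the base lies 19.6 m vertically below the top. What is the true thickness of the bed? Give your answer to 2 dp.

14.56 m

Let the plane be z = a·E + b·N + c.
Well 2−Well 1: −858a + 215b = 520.3;  Well 3−Well 1: 581a − 824b = −0.2.
Solving gives a = −0.73647, b = −0.51904.
|∇z| = √(a²+b²) = 0.90100, so dip δ = arctan(0.90100) = 42.02°.
True thickness = vertical thickness × cos δ = 19.6 × cos 42.02° = 14.56 m.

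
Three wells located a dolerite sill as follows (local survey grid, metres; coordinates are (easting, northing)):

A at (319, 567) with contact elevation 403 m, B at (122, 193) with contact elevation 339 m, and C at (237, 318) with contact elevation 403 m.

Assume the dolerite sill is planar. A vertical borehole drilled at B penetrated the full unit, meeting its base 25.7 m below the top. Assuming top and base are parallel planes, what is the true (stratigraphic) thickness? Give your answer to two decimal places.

Let the plane be z = a·E + b·N + c.
B−A: −197a − 374b = −64;  C−A: −82a − 249b = 0.
Solving gives a = 0.86679, b = −0.28545.
|∇z| = √(a²+b²) = 0.91259, so dip δ = arctan(0.91259) = 42.38°.
True thickness = vertical thickness × cos δ = 25.7 × cos 42.38° = 18.98 m.

18.98 m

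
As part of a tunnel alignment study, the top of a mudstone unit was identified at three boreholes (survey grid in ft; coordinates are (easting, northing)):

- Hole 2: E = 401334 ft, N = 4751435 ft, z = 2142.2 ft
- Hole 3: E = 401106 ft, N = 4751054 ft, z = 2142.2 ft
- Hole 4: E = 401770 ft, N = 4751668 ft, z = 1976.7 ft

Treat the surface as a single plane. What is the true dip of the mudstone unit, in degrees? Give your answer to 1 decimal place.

Let the plane be z = a·E + b·N + c.
Hole 3−Hole 2: −228a − 381b = 0;  Hole 4−Hole 2: 436a + 233b = −165.5.
Solving gives a = −0.55805, b = 0.33395.
Gradient magnitude |∇z| = √(a² + b²) = √(0.31142 + 0.11152) = 0.65034.
True dip = arctan(0.65034) = 33.0°, dipping toward ESE (azimuth ≈ 121°).

33.0°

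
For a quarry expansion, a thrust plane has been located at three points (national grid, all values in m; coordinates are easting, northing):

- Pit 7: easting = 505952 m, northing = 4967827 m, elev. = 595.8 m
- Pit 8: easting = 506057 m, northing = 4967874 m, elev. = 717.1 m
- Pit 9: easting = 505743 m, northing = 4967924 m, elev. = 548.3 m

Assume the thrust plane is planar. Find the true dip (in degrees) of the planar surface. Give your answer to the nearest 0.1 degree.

Two edge vectors: Pit 7→Pit 8 = (105, 47, 121.3), Pit 7→Pit 9 = (-209, 97, -47.5).
Normal n = (Pit 7→Pit 8) × (Pit 7→Pit 9) = (-13998.6, -20364.2, 20008).
So ∂z/∂easting = −n_x/n_z = 0.69965 and ∂z/∂northing = −n_y/n_z = 1.01780.
Gradient magnitude |∇z| = √(a² + b²) = √(0.48951 + 1.03592) = 1.23508.
True dip = arctan(1.23508) = 51.0°, dipping toward SW (azimuth ≈ 215°).

51.0°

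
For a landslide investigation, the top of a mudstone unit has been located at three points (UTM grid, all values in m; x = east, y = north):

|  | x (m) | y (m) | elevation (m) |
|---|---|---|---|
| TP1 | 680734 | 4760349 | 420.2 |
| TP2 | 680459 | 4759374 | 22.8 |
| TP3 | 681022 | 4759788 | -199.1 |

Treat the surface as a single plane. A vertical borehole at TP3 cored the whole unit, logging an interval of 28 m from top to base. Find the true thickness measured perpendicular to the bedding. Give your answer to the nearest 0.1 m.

18.9 m

Let the plane be z = a·x + b·y + c.
TP2−TP1: −275a − 975b = −397.4;  TP3−TP1: 288a − 561b = −619.3.
Solving gives a = −0.87543, b = 0.65450.
|∇z| = √(a²+b²) = 1.09305, so dip δ = arctan(1.09305) = 47.55°.
True thickness = vertical thickness × cos δ = 28 × cos 47.55° = 18.9 m.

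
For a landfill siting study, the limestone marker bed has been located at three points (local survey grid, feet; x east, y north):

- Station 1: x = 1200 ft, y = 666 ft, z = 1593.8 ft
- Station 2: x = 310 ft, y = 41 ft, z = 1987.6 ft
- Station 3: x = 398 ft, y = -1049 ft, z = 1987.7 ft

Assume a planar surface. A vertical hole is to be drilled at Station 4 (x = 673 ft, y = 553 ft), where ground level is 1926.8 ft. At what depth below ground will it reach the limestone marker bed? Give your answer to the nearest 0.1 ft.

Let the plane be z = a·x + b·y + c.
Station 2−Station 1: −890a − 625b = 393.8;  Station 3−Station 1: −802a − 1715b = 393.9.
Solving gives a = −0.418671, b = −0.033893.
Then c = 1593.8 − a·1200 − b·666 = 2118.78.
At (673, 553): z_contact = −281.77 − 18.74 + 2118.78 = 1818.27 ft.
Depth below ground = 1926.8 − 1818.27 = 108.5 ft.

108.5 ft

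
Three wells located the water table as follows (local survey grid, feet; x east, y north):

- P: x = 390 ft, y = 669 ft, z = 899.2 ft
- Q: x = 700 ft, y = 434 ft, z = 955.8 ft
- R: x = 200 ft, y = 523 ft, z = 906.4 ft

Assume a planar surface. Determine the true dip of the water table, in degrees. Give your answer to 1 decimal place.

Two edge vectors: P→Q = (310, -235, 56.6), P→R = (-190, -146, 7.2).
Normal n = (P→Q) × (P→R) = (6571.6, -12986, -89910).
So ∂z/∂x = −n_x/n_z = 0.07309 and ∂z/∂y = −n_y/n_z = −0.14443.
Gradient magnitude |∇z| = √(a² + b²) = √(0.00534 + 0.02086) = 0.16187.
True dip = arctan(0.16187) = 9.2°, dipping toward NNW (azimuth ≈ 333°).

9.2°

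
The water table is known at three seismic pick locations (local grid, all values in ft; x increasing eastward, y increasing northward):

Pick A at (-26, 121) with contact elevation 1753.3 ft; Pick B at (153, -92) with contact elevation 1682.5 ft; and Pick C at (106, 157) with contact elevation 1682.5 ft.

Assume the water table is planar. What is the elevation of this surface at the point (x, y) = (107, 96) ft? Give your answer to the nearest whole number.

1688 ft

Let the plane be z = a·x + b·y + c.
Pick B−Pick A: 179a − 213b = −70.8;  Pick C−Pick A: 132a + 36b = −70.8.
Solving gives a = −0.51010, b = −0.09628.
Then c = 1753.3 − a·-26 − b·121 = 1751.69.
At (107, 96): z = −54.6 − 9.2 + 1751.69 = 1687.9 ft.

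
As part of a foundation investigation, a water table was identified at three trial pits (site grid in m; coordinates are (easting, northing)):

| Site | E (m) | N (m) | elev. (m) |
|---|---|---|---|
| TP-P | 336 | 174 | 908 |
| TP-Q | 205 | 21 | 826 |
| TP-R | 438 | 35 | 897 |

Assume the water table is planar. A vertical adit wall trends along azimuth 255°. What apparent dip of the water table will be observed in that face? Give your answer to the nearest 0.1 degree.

19.4°

Let the plane be z = a·E + b·N + c.
TP-Q−TP-P: −131a − 153b = −82;  TP-R−TP-P: 102a − 139b = −11.
Solving gives a = 0.28730, b = 0.28996.
Unit vector along 255° is (sin 255°, cos 255°) = (-0.9659, -0.2588).
Slope in that direction = a·(-0.9659) + b·(-0.2588) = −0.35256.
Apparent dip = arctan|0.35256| = 19.4° (true dip is 22.2°, so apparent ≤ true as expected).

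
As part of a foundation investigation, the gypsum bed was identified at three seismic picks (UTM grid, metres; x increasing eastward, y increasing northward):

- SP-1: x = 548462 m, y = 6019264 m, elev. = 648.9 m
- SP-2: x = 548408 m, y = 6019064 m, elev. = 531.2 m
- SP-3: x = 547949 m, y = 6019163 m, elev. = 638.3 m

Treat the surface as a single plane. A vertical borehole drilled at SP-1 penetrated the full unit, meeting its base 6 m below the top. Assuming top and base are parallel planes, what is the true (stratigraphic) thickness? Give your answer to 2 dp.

Let the plane be z = a·x + b·y + c.
SP-2−SP-1: −54a − 200b = −117.7;  SP-3−SP-1: −513a − 101b = −10.6.
Solving gives a = −0.10055, b = 0.61565.
|∇z| = √(a²+b²) = 0.62380, so dip δ = arctan(0.62380) = 31.96°.
True thickness = vertical thickness × cos δ = 6 × cos 31.96° = 5.09 m.

5.09 m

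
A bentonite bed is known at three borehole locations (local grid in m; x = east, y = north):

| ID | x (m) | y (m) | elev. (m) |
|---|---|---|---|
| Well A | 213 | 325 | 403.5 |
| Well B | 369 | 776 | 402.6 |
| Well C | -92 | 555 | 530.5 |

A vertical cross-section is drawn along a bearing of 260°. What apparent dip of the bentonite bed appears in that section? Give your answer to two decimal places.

17.06°

Let the plane be z = a·x + b·y + c.
Well B−Well A: 156a + 451b = −0.9;  Well C−Well A: −305a + 230b = 127.
Solving gives a = −0.33144, b = 0.11265.
Unit vector along 260° is (sin 260°, cos 260°) = (-0.9848, -0.1736).
Slope in that direction = a·(-0.9848) + b·(-0.1736) = 0.30685.
Apparent dip = arctan|0.30685| = 17.06° (true dip is 19.3°, so apparent ≤ true as expected).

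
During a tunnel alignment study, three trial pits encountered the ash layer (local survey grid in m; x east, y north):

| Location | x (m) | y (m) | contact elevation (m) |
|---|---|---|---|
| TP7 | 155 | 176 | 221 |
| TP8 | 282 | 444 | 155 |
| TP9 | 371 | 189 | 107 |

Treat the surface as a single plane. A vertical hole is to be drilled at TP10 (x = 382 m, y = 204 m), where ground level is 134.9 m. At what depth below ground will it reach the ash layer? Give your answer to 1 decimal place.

33.6 m

Let the plane be z = a·x + b·y + c.
TP8−TP7: 127a + 268b = −66;  TP9−TP7: 216a + 13b = −114.
Solving gives a = −0.52802, b = 0.00395.
Then c = 221 − a·155 − b·176 = 302.15.
At (382, 204): z_contact = −201.70 + 0.81 + 302.15 = 101.25 m.
Depth below ground = 134.9 − 101.25 = 33.6 m.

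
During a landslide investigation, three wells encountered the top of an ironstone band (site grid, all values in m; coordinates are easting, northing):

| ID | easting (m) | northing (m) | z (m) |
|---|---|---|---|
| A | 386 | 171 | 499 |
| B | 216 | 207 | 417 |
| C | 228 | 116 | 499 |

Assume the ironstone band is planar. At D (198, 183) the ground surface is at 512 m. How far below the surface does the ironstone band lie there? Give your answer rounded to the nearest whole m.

Two edge vectors: A→B = (-170, 36, -82), A→C = (-158, -55, 0).
Normal n = (A→B) × (A→C) = (-4510, 12956, 15038).
So ∂z/∂easting = −n_x/n_z = 0.29991 and ∂z/∂northing = −n_y/n_z = −0.86155.
Intercept c from A: 499 − 115.76 + 147.33 = 530.56.
At (198, 183): z_contact = 59.4 − 157.7 + 530.56 = 432.3 m.
Depth below ground = 512 − 432.3 = 80 m.

80 m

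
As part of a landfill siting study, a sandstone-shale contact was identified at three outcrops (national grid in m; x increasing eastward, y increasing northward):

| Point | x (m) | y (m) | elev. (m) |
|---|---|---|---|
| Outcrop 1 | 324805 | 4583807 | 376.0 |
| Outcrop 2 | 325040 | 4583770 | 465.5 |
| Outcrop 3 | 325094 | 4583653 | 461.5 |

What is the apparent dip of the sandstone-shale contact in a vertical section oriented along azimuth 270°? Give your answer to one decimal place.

22.6°

Let the plane be z = a·x + b·y + c.
Outcrop 2−Outcrop 1: 235a − 37b = 89.5;  Outcrop 3−Outcrop 1: 289a − 154b = 85.5.
Solving gives a = 0.41650, b = 0.22642.
Unit vector along 270° is (sin 270°, cos 270°) = (-1.0000, -0.0000).
Slope in that direction = a·(-1.0000) + b·(-0.0000) = −0.41650.
Apparent dip = arctan|0.41650| = 22.6° (true dip is 25.4°, so apparent ≤ true as expected).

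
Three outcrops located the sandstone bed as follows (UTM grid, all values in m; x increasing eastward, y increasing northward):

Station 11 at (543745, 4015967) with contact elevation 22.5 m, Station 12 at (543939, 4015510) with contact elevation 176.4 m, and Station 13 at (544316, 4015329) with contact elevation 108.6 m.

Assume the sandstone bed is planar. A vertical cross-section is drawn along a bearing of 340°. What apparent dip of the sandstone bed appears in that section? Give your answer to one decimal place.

18.8°

Two edge vectors: Station 11→Station 12 = (194, -457, 153.9), Station 11→Station 13 = (571, -638, 86.1).
Normal n = (Station 11→Station 12) × (Station 11→Station 13) = (58840.5, 71173.5, 137175).
So ∂z/∂x = −n_x/n_z = −0.42894 and ∂z/∂y = −n_y/n_z = −0.51885.
Unit vector along 340° is (sin 340°, cos 340°) = (-0.3420, 0.9397).
Slope in that direction = a·(-0.3420) + b·(0.9397) = −0.34085.
Apparent dip = arctan|0.34085| = 18.8° (true dip is 33.9°, so apparent ≤ true as expected).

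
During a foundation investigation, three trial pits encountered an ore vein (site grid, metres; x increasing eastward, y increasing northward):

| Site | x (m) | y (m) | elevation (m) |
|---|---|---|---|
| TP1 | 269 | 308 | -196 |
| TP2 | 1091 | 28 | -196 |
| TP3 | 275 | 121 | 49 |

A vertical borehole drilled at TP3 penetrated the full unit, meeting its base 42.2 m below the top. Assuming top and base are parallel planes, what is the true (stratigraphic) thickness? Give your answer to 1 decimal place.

Two edge vectors: TP1→TP2 = (822, -280, 0), TP1→TP3 = (6, -187, 245).
Normal n = (TP1→TP2) × (TP1→TP3) = (-68600, -201390, -152034).
So ∂z/∂x = −n_x/n_z = −0.45121 and ∂z/∂y = −n_y/n_z = −1.32464.
|∇z| = √(a²+b²) = 1.39938, so dip δ = arctan(1.39938) = 54.45°.
True thickness = vertical thickness × cos δ = 42.2 × cos 54.45° = 24.5 m.

24.5 m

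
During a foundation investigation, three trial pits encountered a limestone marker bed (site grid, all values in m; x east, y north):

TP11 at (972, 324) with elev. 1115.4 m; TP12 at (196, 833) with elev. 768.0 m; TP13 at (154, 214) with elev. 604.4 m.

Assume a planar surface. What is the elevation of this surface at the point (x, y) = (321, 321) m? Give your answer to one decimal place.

Let the plane be z = a·x + b·y + c.
TP12−TP11: −776a + 509b = −347.4;  TP13−TP11: −818a − 110b = −511.
Solving gives a = 0.59458, b = 0.22395.
Then c = 1115.4 − a·972 − b·324 = 464.91.
At (321, 321): z = 190.9 + 71.9 + 464.91 = 727.7 m.

727.7 m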